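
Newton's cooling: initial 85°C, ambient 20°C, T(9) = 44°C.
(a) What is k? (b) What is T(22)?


Newton's law: T(t) = T_a + (T₀ - T_a)e^(-kt).
(a) Use T(9) = 44: (44 - 20)/(85 - 20) = e^(-k·9), so k = -ln(0.369)/9 ≈ 0.1107.
(b) Apply k to t = 22: T(22) = 20 + (65)e^(-2.435) ≈ 25.7°C.


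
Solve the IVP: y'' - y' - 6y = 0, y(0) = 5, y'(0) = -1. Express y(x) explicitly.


Characteristic roots of r² - r - 6 = 0 are 3, -2.
General solution y = c₁ e^(3x) + c₂ e^(-2x).
Apply y(0) = 5: c₁ + c₂ = 5. Apply y'(0) = -1: 3 c₁ - 2 c₂ = -1.
Solve: c₁ = 9/5, c₂ = 16/5.
Particular solution: y = (9/5)e^(3x) + (16/5)e^(-2x).


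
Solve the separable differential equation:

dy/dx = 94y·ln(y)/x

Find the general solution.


Separate: dy/[y ln(y)] = 94 dx/x.
Substitute u = ln(y): du/u = 94 dx/x.
Integrate: ln|ln(y)| = 94ln|x| + C₀, hence ln(y) = C·x^94.


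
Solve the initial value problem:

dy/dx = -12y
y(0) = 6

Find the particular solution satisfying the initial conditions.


General solution of y' = -12y is y = Ce^(-12x).
Apply y(0) = 6: C = 6.
Particular solution: y = 6e^(-12x).


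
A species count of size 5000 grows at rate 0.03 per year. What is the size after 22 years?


The ODE dP/dt = 0.03P has solution P(t) = P(0)e^(0.03t).
Substitute P(0) = 5000 and t = 22: P(22) = 5000 e^(0.66) ≈ 9674.


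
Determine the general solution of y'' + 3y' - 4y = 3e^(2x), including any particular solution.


Characteristic roots of r² + 3r - 4 = 0 are 1, -4.
y_h = C₁e^(x) + C₂e^(-4x).
Forcing exponent 2 is not a characteristic root; try y_p = Ae^(2x).
Substitute: A·(4 + (3)·2 + (-4)) = A·6 = 3, so A = 1/2.
General solution: y = C₁e^(x) + C₂e^(-4x) + (1/2)e^(2x).


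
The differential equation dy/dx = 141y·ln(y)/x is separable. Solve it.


Separate: dy/[y ln(y)] = 141 dx/x.
Substitute u = ln(y): du/u = 141 dx/x.
Integrate: ln|ln(y)| = 141ln|x| + C₀, hence ln(y) = C·x^141.


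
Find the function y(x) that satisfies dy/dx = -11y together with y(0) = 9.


General solution of y' = -11y is y = Ce^(-11x).
Apply y(0) = 9: C = 9.
Particular solution: y = 9e^(-11x).


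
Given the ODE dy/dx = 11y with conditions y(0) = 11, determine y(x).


General solution of y' = 11y is y = Ce^(11x).
Apply y(0) = 11: C = 11.
Particular solution: y = 11e^(11x).


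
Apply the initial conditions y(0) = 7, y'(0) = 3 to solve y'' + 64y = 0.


Characteristic roots of r² + 64 = 0 are ±8i, so y = C₁cos(8x) + C₂sin(8x).
Apply y(0) = 7: C₁ = 7. Differentiate and apply y'(0) = 3: 8·C₂ = 3, so C₂ = 3/8.
Particular solution: y = 7cos(8x) + (3/8)sin(8x).


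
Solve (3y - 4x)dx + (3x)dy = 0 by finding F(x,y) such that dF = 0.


Check exactness: ∂M/∂y = 3 and ∂N/∂x = 3; equal, so the equation is exact.
Integrate M with respect to x (treating y as constant): ∫M dx = 3xy - 2x^2 + h(y).
Differentiate w.r.t. y and set equal to N: all terms match, so h'(y) = 0 and h is a constant absorbed into C.
General solution: 3xy - 2x^2 = C.


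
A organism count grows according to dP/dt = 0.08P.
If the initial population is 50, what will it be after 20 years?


The ODE dP/dt = 0.08P has solution P(t) = P(0)e^(0.08t).
Substitute P(0) = 50 and t = 20: P(20) = 50 e^(1.60) ≈ 248.


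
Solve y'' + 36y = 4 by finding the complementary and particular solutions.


Homogeneous part: r² + 36 = 0 ⇒ r = ±6i, so y_h = C₁cos(6x) + C₂sin(6x).
Try constant y_p = A; plug in: 36A = 4 ⇒ A = 1/9.
General solution: y = C₁cos(6x) + C₂sin(6x) + 1/9.


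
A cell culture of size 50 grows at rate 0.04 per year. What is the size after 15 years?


The ODE dP/dt = 0.04P has solution P(t) = P(0)e^(0.04t).
Substitute P(0) = 50 and t = 15: P(15) = 50 e^(0.60) ≈ 91.


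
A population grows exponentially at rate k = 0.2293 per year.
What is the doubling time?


Exponential growth: P(t) = P₀ e^(0.2293t). Set P(t)/P₀ = 2: e^(0.2293t) = 2.
Solve: t = ln(2)/0.2293 ≈ 3.02 years.


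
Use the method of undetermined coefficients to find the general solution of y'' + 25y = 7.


Homogeneous part: r² + 25 = 0 ⇒ r = ±5i, so y_h = C₁cos(5x) + C₂sin(5x).
Try constant y_p = A; plug in: 25A = 7 ⇒ A = 7/25.
General solution: y = C₁cos(5x) + C₂sin(5x) + 7/25.


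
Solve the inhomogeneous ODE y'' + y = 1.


Homogeneous part: r² + 1 = 0 ⇒ r = ±1i, so y_h = C₁cos(x) + C₂sin(x).
Try constant y_p = A; plug in: 1A = 1 ⇒ A = 1.
General solution: y = C₁cos(x) + C₂sin(x) + 1.


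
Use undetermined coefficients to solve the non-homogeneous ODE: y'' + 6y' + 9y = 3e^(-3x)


Characteristic polynomial (r + 3)² = 0; repeated root r = -3.
y_h = (C₁ + C₂x)e^(-3x). Forcing matches the repeated root (resonance), so try y_p = Ax² e^(-3x).
Substitute and solve for A: 2A = 3, so A = 3/2.
General solution: y = (C₁ + C₂x + (3/2)x²)e^(-3x).


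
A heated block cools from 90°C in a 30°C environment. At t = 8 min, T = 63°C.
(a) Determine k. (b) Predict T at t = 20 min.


Newton's law: T(t) = T_a + (T₀ - T_a)e^(-kt).
(a) Use T(8) = 63: (63 - 30)/(90 - 30) = e^(-k·8), so k = -ln(0.550)/8 ≈ 0.0747.
(b) Apply k to t = 20: T(20) = 30 + (60)e^(-1.495) ≈ 43.5°C.


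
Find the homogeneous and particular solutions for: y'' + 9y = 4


Homogeneous part: r² + 9 = 0 ⇒ r = ±3i, so y_h = C₁cos(3x) + C₂sin(3x).
Try constant y_p = A; plug in: 9A = 4 ⇒ A = 4/9.
General solution: y = C₁cos(3x) + C₂sin(3x) + 4/9.


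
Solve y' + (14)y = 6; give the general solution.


P(x) = 14, Q(x) = 6; integrating factor μ = e^(14x).
(μ y)' = 6e^(14x) ⇒ μ y = (3/7)e^(14x) + C.
Divide by μ: y = 3/7 + Ce^(-14x).


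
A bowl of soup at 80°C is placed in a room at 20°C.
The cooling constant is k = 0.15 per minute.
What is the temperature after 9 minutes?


Newton's law: dT/dt = -k(T - T_a) has solution T(t) = T_a + (T₀ - T_a)e^(-kt).
Plug in T_a = 20, T₀ = 80, k = 0.15, t = 9: T(9) = 20 + (60)e^(-1.35) ≈ 35.6°C.


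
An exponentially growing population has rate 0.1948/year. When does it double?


Exponential growth: P(t) = P₀ e^(0.1948t). Set P(t)/P₀ = 2: e^(0.1948t) = 2.
Solve: t = ln(2)/0.1948 ≈ 3.56 years.


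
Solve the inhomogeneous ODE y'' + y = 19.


Homogeneous part: r² + 1 = 0 ⇒ r = ±1i, so y_h = C₁cos(x) + C₂sin(x).
Try constant y_p = A; plug in: 1A = 19 ⇒ A = 19.
General solution: y = C₁cos(x) + C₂sin(x) + 19.


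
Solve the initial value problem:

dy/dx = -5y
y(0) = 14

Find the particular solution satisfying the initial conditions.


General solution of y' = -5y is y = Ce^(-5x).
Apply y(0) = 14: C = 14.
Particular solution: y = 14e^(-5x).


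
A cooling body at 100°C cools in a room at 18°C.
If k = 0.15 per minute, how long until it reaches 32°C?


From T(t) = T_a + (T₀ - T_a)e^(-kt), set T(t) = 32:
(32 - 18) / (100 - 18) = e^(-0.15t), so t = -ln(0.171)/0.15 ≈ 11.8 minutes.


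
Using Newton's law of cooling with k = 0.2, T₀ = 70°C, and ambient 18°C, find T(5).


Newton's law: dT/dt = -k(T - T_a) has solution T(t) = T_a + (T₀ - T_a)e^(-kt).
Plug in T_a = 18, T₀ = 70, k = 0.2, t = 5: T(5) = 18 + (52)e^(-1.00) ≈ 37.1°C.


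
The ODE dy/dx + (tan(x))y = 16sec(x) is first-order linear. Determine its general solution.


P(x) = tan(x) ⇒ μ = e^(∫tan(x)dx) = sec(x).
(sec(x) y)' = 16sec²(x) ⇒ sec(x) y = 16tan(x) + C.
Multiply by cos(x): y = 16sin(x) + C·cos(x).


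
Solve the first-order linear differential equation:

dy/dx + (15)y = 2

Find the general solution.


P(x) = 15, Q(x) = 2; integrating factor μ = e^(15x).
(μ y)' = 2e^(15x) ⇒ μ y = (2/15)e^(15x) + C.
Divide by μ: y = 2/15 + Ce^(-15x).


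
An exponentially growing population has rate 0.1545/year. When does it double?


Exponential growth: P(t) = P₀ e^(0.1545t). Set P(t)/P₀ = 2: e^(0.1545t) = 2.
Solve: t = ln(2)/0.1545 ≈ 4.49 years.


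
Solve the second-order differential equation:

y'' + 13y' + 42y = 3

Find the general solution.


Characteristic roots of r² + 13r + 42 = 0 are -7, -6.
y_h = C₁e^(-7x) + C₂e^(-6x).
Constant forcing; try y_p = A. Then 42A = 3 ⇒ A = 1/14.
General solution: y = C₁e^(-7x) + C₂e^(-6x) + 1/14.


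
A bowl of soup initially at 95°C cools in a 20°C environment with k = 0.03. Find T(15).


Newton's law: dT/dt = -k(T - T_a) has solution T(t) = T_a + (T₀ - T_a)e^(-kt).
Plug in T_a = 20, T₀ = 95, k = 0.03, t = 15: T(15) = 20 + (75)e^(-0.45) ≈ 67.8°C.


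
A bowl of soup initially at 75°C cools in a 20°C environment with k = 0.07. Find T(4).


Newton's law: dT/dt = -k(T - T_a) has solution T(t) = T_a + (T₀ - T_a)e^(-kt).
Plug in T_a = 20, T₀ = 75, k = 0.07, t = 4: T(4) = 20 + (55)e^(-0.28) ≈ 61.6°C.


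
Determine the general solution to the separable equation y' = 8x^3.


Integrate both sides with respect to x: y = ∫ 8x^3 dx = 2x^4 + C.


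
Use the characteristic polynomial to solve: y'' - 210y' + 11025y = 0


Characteristic equation: r² - 210r + 11025 = 0, i.e. (r - 105)² = 0.
Repeated root r = 105; include an x factor for the second linearly independent solution.
General solution: y = (C₁ + C₂x)e^(105x).


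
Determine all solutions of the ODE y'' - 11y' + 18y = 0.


Characteristic equation: r² - 11r + 18 = 0.
Factor: (r - 9)(r - 2) = 0 ⇒ r = 9, 2 (distinct real).
General solution: y = C₁e^(9x) + C₂e^(2x).


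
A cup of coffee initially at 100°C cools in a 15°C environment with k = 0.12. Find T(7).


Newton's law: dT/dt = -k(T - T_a) has solution T(t) = T_a + (T₀ - T_a)e^(-kt).
Plug in T_a = 15, T₀ = 100, k = 0.12, t = 7: T(7) = 15 + (85)e^(-0.84) ≈ 51.7°C.


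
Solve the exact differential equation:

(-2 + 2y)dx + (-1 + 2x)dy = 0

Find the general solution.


Check exactness: ∂M/∂y = 2 and ∂N/∂x = 2; equal, so the equation is exact.
Integrate M with respect to x (treating y as constant): ∫M dx = -2x + 2xy + h(y).
Differentiate w.r.t. y and set equal to N: the x-dependent terms already match, leaving h'(y) = -1. Integrate: h(y) = -y.
So F(x,y) = -y - 2x + 2xy.
General solution: -y - 2x + 2xy = C.


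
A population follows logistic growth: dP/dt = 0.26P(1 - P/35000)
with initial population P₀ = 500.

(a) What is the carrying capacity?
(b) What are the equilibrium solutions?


Logistic ODE dP/dt = 0.26P(1 - P/35000) has equilibria where dP/dt = 0, i.e. P = 0 or P = 35000.
The coefficient (1 - P/K) = 0 when P = K, identifying K = 35000 as the carrying capacity.
(a) K = 35000; (b) equilibria P = 0 and P = 35000.


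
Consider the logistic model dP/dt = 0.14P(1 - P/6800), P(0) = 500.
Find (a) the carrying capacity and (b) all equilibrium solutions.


Logistic ODE dP/dt = 0.14P(1 - P/6800) has equilibria where dP/dt = 0, i.e. P = 0 or P = 6800.
The coefficient (1 - P/K) = 0 when P = K, identifying K = 6800 as the carrying capacity.
(a) K = 6800; (b) equilibria P = 0 and P = 6800.


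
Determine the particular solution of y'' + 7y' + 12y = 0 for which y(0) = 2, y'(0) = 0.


Characteristic roots of r² + 7r + 12 = 0 are -3, -4.
General solution y = c₁ e^(-3x) + c₂ e^(-4x).
Apply y(0) = 2: c₁ + c₂ = 2. Apply y'(0) = 0: -3 c₁ - 4 c₂ = 0.
Solve: c₁ = 8, c₂ = -6.
Particular solution: y = 8e^(-3x) - 6e^(-4x).


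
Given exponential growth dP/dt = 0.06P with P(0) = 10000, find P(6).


The ODE dP/dt = 0.06P has solution P(t) = P(0)e^(0.06t).
Substitute P(0) = 10000 and t = 6: P(6) = 10000 e^(0.36) ≈ 14333.


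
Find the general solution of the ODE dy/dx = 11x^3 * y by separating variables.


Separate variables: dy/y = 11x^3 dx.
Integrate: ln|y| = (11/4)x^4 + C₀.
Exponentiate: y = Ce^((11/4)x^4).


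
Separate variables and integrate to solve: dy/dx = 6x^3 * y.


Separate variables: dy/y = 6x^3 dx.
Integrate: ln|y| = (3/2)x^4 + C₀.
Exponentiate: y = Ce^((3/2)x^4).


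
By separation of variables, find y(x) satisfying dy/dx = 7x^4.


Integrate both sides with respect to x: y = ∫ 7x^4 dx = (7/5)x^5 + C.


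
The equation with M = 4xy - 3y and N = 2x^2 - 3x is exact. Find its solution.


Check exactness: ∂M/∂y = 4x - 3 and ∂N/∂x = 4x - 3; equal, so the equation is exact.
Integrate M with respect to x (treating y as constant): ∫M dx = 2x^2y - 3xy + h(y).
Differentiate w.r.t. y and set equal to N: all terms match, so h'(y) = 0 and h is a constant absorbed into C.
General solution: 2x^2y - 3xy = C.


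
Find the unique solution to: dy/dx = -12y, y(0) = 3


General solution of y' = -12y is y = Ce^(-12x).
Apply y(0) = 3: C = 3.
Particular solution: y = 3e^(-12x).


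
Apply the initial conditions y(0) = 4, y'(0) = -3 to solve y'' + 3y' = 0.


Characteristic roots of r² + 3r = 0 are -3, 0.
General solution y = c₁ e^(-3x) + c₂.
Apply y(0) = 4: c₁ + c₂ = 4. Apply y'(0) = -3: -3 c₁ + 0 c₂ = -3.
Solve: c₁ = 1, c₂ = 3.
Particular solution: y = e^(-3x) + 3.


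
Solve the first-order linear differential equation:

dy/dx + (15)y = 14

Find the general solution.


P(x) = 15, Q(x) = 14; integrating factor μ = e^(15x).
(μ y)' = 14e^(15x) ⇒ μ y = (14/15)e^(15x) + C.
Divide by μ: y = 14/15 + Ce^(-15x).


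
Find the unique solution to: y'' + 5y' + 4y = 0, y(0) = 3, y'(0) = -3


Characteristic roots of r² + 5r + 4 = 0 are -4, -1.
General solution y = c₁ e^(-4x) + c₂ e^(-x).
Apply y(0) = 3: c₁ + c₂ = 3. Apply y'(0) = -3: -4 c₁ - 1 c₂ = -3.
Solve: c₁ = 0, c₂ = 3.
Particular solution: y = 0e^(-4x) + 3e^(-x).


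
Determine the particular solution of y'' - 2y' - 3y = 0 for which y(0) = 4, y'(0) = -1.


Characteristic roots of r² - 2r - 3 = 0 are 3, -1.
General solution y = c₁ e^(3x) + c₂ e^(-x).
Apply y(0) = 4: c₁ + c₂ = 4. Apply y'(0) = -1: 3 c₁ - 1 c₂ = -1.
Solve: c₁ = 3/4, c₂ = 13/4.
Particular solution: y = (3/4)e^(3x) + (13/4)e^(-x).


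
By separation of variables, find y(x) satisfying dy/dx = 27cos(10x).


g(y) = 1, so integrate directly: y = ∫ 27cos(10x) dx = (27/10)sin(10x) + C.


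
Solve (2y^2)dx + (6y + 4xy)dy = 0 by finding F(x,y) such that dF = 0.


Check exactness: ∂M/∂y = 4y and ∂N/∂x = 4y; equal, so the equation is exact.
Integrate M with respect to x (treating y as constant): ∫M dx = 2xy^2 + h(y).
Differentiate w.r.t. y and set equal to N: the x-dependent terms already match, leaving h'(y) = 6y. Integrate: h(y) = 3y^2.
So F(x,y) = 3y^2 + 2xy^2.
General solution: 3y^2 + 2xy^2 = C.


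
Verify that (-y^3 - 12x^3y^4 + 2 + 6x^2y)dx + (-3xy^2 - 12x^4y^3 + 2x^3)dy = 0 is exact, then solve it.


Check exactness: ∂M/∂y = -3y^2 - 48x^3y^3 + 6x^2 and ∂N/∂x = -3y^2 - 48x^3y^3 + 6x^2; equal, so the equation is exact.
Integrate M with respect to x (treating y as constant): ∫M dx = -xy^3 - 3x^4y^4 + 2x + 2x^3y + h(y).
Differentiate w.r.t. y and set equal to N: all terms match, so h'(y) = 0 and h is a constant absorbed into C.
General solution: -xy^3 - 3x^4y^4 + 2x + 2x^3y = C.


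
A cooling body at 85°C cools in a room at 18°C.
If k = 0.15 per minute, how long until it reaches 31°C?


From T(t) = T_a + (T₀ - T_a)e^(-kt), set T(t) = 31:
(31 - 18) / (85 - 18) = e^(-0.15t), so t = -ln(0.194)/0.15 ≈ 10.9 minutes.


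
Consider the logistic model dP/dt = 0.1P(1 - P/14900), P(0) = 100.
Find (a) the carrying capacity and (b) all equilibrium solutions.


Logistic ODE dP/dt = 0.1P(1 - P/14900) has equilibria where dP/dt = 0, i.e. P = 0 or P = 14900.
The coefficient (1 - P/K) = 0 when P = K, identifying K = 14900 as the carrying capacity.
(a) K = 14900; (b) equilibria P = 0 and P = 14900.


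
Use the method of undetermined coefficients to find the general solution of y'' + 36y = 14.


Homogeneous part: r² + 36 = 0 ⇒ r = ±6i, so y_h = C₁cos(6x) + C₂sin(6x).
Try constant y_p = A; plug in: 36A = 14 ⇒ A = 7/18.
General solution: y = C₁cos(6x) + C₂sin(6x) + 7/18.


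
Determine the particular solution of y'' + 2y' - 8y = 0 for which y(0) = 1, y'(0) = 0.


Characteristic roots of r² + 2r - 8 = 0 are -4, 2.
General solution y = c₁ e^(-4x) + c₂ e^(2x).
Apply y(0) = 1: c₁ + c₂ = 1. Apply y'(0) = 0: -4 c₁ + 2 c₂ = 0.
Solve: c₁ = 1/3, c₂ = 2/3.
Particular solution: y = (1/3)e^(-4x) + (2/3)e^(2x).


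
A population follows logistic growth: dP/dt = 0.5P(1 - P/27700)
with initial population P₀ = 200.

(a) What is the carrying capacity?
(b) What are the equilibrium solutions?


Logistic ODE dP/dt = 0.5P(1 - P/27700) has equilibria where dP/dt = 0, i.e. P = 0 or P = 27700.
The coefficient (1 - P/K) = 0 when P = K, identifying K = 27700 as the carrying capacity.
(a) K = 27700; (b) equilibria P = 0 and P = 27700.


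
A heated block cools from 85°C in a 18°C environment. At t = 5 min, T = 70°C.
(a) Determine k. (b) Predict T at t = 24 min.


Newton's law: T(t) = T_a + (T₀ - T_a)e^(-kt).
(a) Use T(5) = 70: (70 - 18)/(85 - 18) = e^(-k·5), so k = -ln(0.776)/5 ≈ 0.0507.
(b) Apply k to t = 24: T(24) = 18 + (67)e^(-1.217) ≈ 37.8°C.


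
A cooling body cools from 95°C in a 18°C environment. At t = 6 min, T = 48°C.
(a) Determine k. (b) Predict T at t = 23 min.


Newton's law: T(t) = T_a + (T₀ - T_a)e^(-kt).
(a) Use T(6) = 48: (48 - 18)/(95 - 18) = e^(-k·6), so k = -ln(0.390)/6 ≈ 0.1571.
(b) Apply k to t = 23: T(23) = 18 + (77)e^(-3.613) ≈ 20.1°C.


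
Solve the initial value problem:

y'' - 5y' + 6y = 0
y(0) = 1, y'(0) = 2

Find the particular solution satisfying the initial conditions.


Characteristic roots of r² - 5r + 6 = 0 are 3, 2.
General solution y = c₁ e^(3x) + c₂ e^(2x).
Apply y(0) = 1: c₁ + c₂ = 1. Apply y'(0) = 2: 3 c₁ + 2 c₂ = 2.
Solve: c₁ = 0, c₂ = 1.
Particular solution: y = 0e^(3x) + e^(2x).


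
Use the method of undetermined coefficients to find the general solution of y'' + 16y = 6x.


Homogeneous: r² + 16 = 0 ⇒ r = ±4i, y_h = C₁cos(4x) + C₂sin(4x).
Polynomial forcing; try y_p = Ax + B. Then y_p'' + 16 y_p = 16(Ax + B) = 6x, so B = 0 and A = 3/8.
General solution: y = C₁cos(4x) + C₂sin(4x) + (3/8)x.


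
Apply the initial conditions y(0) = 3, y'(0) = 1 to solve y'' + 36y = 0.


Characteristic roots of r² + 36 = 0 are ±6i, so y = C₁cos(6x) + C₂sin(6x).
Apply y(0) = 3: C₁ = 3. Differentiate and apply y'(0) = 1: 6·C₂ = 1, so C₂ = 1/6.
Particular solution: y = 3cos(6x) + (1/6)sin(6x).


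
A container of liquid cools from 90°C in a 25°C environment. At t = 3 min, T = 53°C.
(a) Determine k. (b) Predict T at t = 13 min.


Newton's law: T(t) = T_a + (T₀ - T_a)e^(-kt).
(a) Use T(3) = 53: (53 - 25)/(90 - 25) = e^(-k·3), so k = -ln(0.431)/3 ≈ 0.2807.
(b) Apply k to t = 13: T(13) = 25 + (65)e^(-3.649) ≈ 26.7°C.


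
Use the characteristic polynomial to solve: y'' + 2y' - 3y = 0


Characteristic equation: r² + 2r - 3 = 0.
Factor: (r + 3)(r - 1) = 0 ⇒ r = -3, 1 (distinct real).
General solution: y = C₁e^(-3x) + C₂e^(x).


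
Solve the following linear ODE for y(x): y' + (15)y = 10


P(x) = 15, Q(x) = 10; integrating factor μ = e^(15x).
(μ y)' = 10e^(15x) ⇒ μ y = (2/3)e^(15x) + C.
Divide by μ: y = 2/3 + Ce^(-15x).


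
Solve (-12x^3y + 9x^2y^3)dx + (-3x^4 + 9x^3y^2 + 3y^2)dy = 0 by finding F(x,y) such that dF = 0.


Check exactness: ∂M/∂y = -12x^3 + 27x^2y^2 and ∂N/∂x = -12x^3 + 27x^2y^2; equal, so the equation is exact.
Integrate M with respect to x (treating y as constant): ∫M dx = -3x^4y + 3x^3y^3 + h(y).
Differentiate w.r.t. y and set equal to N: the x-dependent terms already match, leaving h'(y) = 3y^2. Integrate: h(y) = y^3.
So F(x,y) = -3x^4y + 3x^3y^3 + y^3.
General solution: -3x^4y + 3x^3y^3 + y^3 = C.


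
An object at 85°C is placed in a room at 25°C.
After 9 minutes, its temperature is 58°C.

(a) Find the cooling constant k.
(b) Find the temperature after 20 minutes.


Newton's law: T(t) = T_a + (T₀ - T_a)e^(-kt).
(a) Use T(9) = 58: (58 - 25)/(85 - 25) = e^(-k·9), so k = -ln(0.550)/9 ≈ 0.0664.
(b) Apply k to t = 20: T(20) = 25 + (60)e^(-1.329) ≈ 40.9°C.


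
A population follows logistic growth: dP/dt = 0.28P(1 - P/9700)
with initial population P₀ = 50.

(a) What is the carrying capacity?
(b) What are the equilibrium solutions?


Logistic ODE dP/dt = 0.28P(1 - P/9700) has equilibria where dP/dt = 0, i.e. P = 0 or P = 9700.
The coefficient (1 - P/K) = 0 when P = K, identifying K = 9700 as the carrying capacity.
(a) K = 9700; (b) equilibria P = 0 and P = 9700.


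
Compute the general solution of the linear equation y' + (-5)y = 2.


P(x) = -5 ⇒ μ = e^(-5x).
(μ y)' = 2e^(-5x) ⇒ μ y = -(2/5)e^(-5x) + C.
Divide by μ: y = -2/5 + Ce^(5x).


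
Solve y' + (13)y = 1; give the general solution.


P(x) = 13, Q(x) = 1; integrating factor μ = e^(13x).
(μ y)' = e^(13x) ⇒ μ y = (1/13)e^(13x) + C.
Divide by μ: y = 1/13 + Ce^(-13x).


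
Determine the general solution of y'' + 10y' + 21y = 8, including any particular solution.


Characteristic roots of r² + 10r + 21 = 0 are -7, -3.
y_h = C₁e^(-7x) + C₂e^(-3x).
Constant forcing; try y_p = A. Then 21A = 8 ⇒ A = 8/21.
General solution: y = C₁e^(-7x) + C₂e^(-3x) + 8/21.


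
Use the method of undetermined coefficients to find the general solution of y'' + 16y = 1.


Homogeneous part: r² + 16 = 0 ⇒ r = ±4i, so y_h = C₁cos(4x) + C₂sin(4x).
Try constant y_p = A; plug in: 16A = 1 ⇒ A = 1/16.
General solution: y = C₁cos(4x) + C₂sin(4x) + 1/16.


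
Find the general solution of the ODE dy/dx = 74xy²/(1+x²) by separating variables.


Separate: dy/y² = 74x/(1+x²) dx.
Integrate LHS: ∫ dy/y² = -1/y.
Integrate RHS via u = 1+x²: 37ln(1+x²) + C.
Result: -1/y = 37ln(1+x²) + C.


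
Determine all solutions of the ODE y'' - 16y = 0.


Characteristic equation: r² - 16 = 0.
Factor: (r + 4)(r - 4) = 0 ⇒ r = -4, 4 (distinct real).
General solution: y = C₁e^(-4x) + C₂e^(4x).


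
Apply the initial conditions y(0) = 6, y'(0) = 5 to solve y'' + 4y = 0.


Characteristic roots of r² + 4 = 0 are ±2i, so y = C₁cos(2x) + C₂sin(2x).
Apply y(0) = 6: C₁ = 6. Differentiate and apply y'(0) = 5: 2·C₂ = 5, so C₂ = 5/2.
Particular solution: y = 6cos(2x) + (5/2)sin(2x).


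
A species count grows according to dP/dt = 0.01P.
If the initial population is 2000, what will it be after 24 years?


The ODE dP/dt = 0.01P has solution P(t) = P(0)e^(0.01t).
Substitute P(0) = 2000 and t = 24: P(24) = 2000 e^(0.24) ≈ 2542.


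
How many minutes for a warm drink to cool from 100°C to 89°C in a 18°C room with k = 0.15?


From T(t) = T_a + (T₀ - T_a)e^(-kt), set T(t) = 89:
(89 - 18) / (100 - 18) = e^(-0.15t), so t = -ln(0.866)/0.15 ≈ 1.0 minutes.


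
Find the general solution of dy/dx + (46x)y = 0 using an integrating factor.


P(x) = 46x ⇒ μ = e^(23x²).
Q(x) = 0 so μ y is constant: y = Ce^(-23x²).


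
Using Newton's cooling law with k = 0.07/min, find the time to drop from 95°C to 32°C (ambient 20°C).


From T(t) = T_a + (T₀ - T_a)e^(-kt), set T(t) = 32:
(32 - 20) / (95 - 20) = e^(-0.07t), so t = -ln(0.160)/0.07 ≈ 26.2 minutes.


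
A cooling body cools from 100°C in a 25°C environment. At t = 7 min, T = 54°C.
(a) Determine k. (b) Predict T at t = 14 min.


Newton's law: T(t) = T_a + (T₀ - T_a)e^(-kt).
(a) Use T(7) = 54: (54 - 25)/(100 - 25) = e^(-k·7), so k = -ln(0.387)/7 ≈ 0.1357.
(b) Apply k to t = 14: T(14) = 25 + (75)e^(-1.900) ≈ 36.2°C.


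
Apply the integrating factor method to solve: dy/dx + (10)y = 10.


P(x) = 10, Q(x) = 10; integrating factor μ = e^(10x).
(μ y)' = 10e^(10x) ⇒ μ y = e^(10x) + C.
Divide by μ: y = 1 + Ce^(-10x).


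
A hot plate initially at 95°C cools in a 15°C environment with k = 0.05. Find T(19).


Newton's law: dT/dt = -k(T - T_a) has solution T(t) = T_a + (T₀ - T_a)e^(-kt).
Plug in T_a = 15, T₀ = 95, k = 0.05, t = 19: T(19) = 15 + (80)e^(-0.95) ≈ 45.9°C.


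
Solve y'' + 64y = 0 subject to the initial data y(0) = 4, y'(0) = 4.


Characteristic roots of r² + 64 = 0 are ±8i, so y = C₁cos(8x) + C₂sin(8x).
Apply y(0) = 4: C₁ = 4. Differentiate and apply y'(0) = 4: 8·C₂ = 4, so C₂ = 1/2.
Particular solution: y = 4cos(8x) + (1/2)sin(8x).


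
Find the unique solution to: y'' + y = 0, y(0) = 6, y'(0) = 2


Characteristic roots of r² + 1 = 0 are ±1i, so y = C₁cos(x) + C₂sin(x).
Apply y(0) = 6: C₁ = 6. Differentiate and apply y'(0) = 2: 1·C₂ = 2, so C₂ = 2.
Particular solution: y = 6cos(x) + 2sin(x).


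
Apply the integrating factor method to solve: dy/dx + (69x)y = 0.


P(x) = 69x ⇒ μ = e^((69/2)x²).
Q(x) = 0 so μ y is constant: y = Ce^(-(69/2)x²).


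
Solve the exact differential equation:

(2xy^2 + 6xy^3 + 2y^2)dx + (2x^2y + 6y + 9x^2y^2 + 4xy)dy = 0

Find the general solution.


Check exactness: ∂M/∂y = 4xy + 18xy^2 + 4y and ∂N/∂x = 4xy + 18xy^2 + 4y; equal, so the equation is exact.
Integrate M with respect to x (treating y as constant): ∫M dx = x^2y^2 + 3x^2y^3 + 2xy^2 + h(y).
Differentiate w.r.t. y and set equal to N: the x-dependent terms already match, leaving h'(y) = 6y. Integrate: h(y) = 3y^2.
So F(x,y) = x^2y^2 + 3y^2 + 3x^2y^3 + 2xy^2.
General solution: x^2y^2 + 3y^2 + 3x^2y^3 + 2xy^2 = C.


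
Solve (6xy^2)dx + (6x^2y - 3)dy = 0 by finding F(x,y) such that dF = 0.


Check exactness: ∂M/∂y = 12xy and ∂N/∂x = 12xy; equal, so the equation is exact.
Integrate M with respect to x (treating y as constant): ∫M dx = 3x^2y^2 + h(y).
Differentiate w.r.t. y and set equal to N: the x-dependent terms already match, leaving h'(y) = -3. Integrate: h(y) = -3y.
So F(x,y) = 3x^2y^2 - 3y.
General solution: 3x^2y^2 - 3y = C.


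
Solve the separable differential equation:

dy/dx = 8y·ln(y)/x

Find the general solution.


Separate: dy/[y ln(y)] = 8 dx/x.
Substitute u = ln(y): du/u = 8 dx/x.
Integrate: ln|ln(y)| = 8ln|x| + C₀, hence ln(y) = C·x^8.


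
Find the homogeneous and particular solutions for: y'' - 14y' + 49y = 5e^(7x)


Characteristic polynomial (r - 7)² = 0; repeated root r = 7.
y_h = (C₁ + C₂x)e^(7x). Forcing matches the repeated root (resonance), so try y_p = Ax² e^(7x).
Substitute and solve for A: 2A = 5, so A = 5/2.
General solution: y = (C₁ + C₂x + (5/2)x²)e^(7x).


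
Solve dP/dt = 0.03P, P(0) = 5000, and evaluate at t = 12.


The ODE dP/dt = 0.03P has solution P(t) = P(0)e^(0.03t).
Substitute P(0) = 5000 and t = 12: P(12) = 5000 e^(0.36) ≈ 7167.


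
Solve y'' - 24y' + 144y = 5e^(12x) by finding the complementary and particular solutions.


Characteristic polynomial (r - 12)² = 0; repeated root r = 12.
y_h = (C₁ + C₂x)e^(12x). Forcing matches the repeated root (resonance), so try y_p = Ax² e^(12x).
Substitute and solve for A: 2A = 5, so A = 5/2.
General solution: y = (C₁ + C₂x + (5/2)x²)e^(12x).


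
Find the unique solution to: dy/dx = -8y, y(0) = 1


General solution of y' = -8y is y = Ce^(-8x).
Apply y(0) = 1: C = 1.
Particular solution: y = e^(-8x).


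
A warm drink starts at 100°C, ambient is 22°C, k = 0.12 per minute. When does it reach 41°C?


From T(t) = T_a + (T₀ - T_a)e^(-kt), set T(t) = 41:
(41 - 22) / (100 - 22) = e^(-0.12t), so t = -ln(0.244)/0.12 ≈ 11.8 minutes.


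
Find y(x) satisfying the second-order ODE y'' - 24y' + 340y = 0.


Characteristic equation: r² - 24r + 340 = 0.
Discriminant is negative; roots r = 12 ± 14i (complex conjugate pair).
General solution uses e^(α x)(C₁ cos(β x) + C₂ sin(β x)): y = e^(12x)(C₁cos(14x) + C₂sin(14x)).


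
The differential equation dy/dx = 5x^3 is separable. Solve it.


Integrate both sides with respect to x: y = ∫ 5x^3 dx = (5/4)x^4 + C.


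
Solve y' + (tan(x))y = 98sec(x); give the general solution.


P(x) = tan(x) ⇒ μ = e^(∫tan(x)dx) = sec(x).
(sec(x) y)' = 98sec²(x) ⇒ sec(x) y = 98tan(x) + C.
Multiply by cos(x): y = 98sin(x) + C·cos(x).


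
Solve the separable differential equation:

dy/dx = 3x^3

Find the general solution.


Integrate both sides with respect to x: y = ∫ 3x^3 dx = (3/4)x^4 + C.


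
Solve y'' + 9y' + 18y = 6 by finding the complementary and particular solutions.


Characteristic roots of r² + 9r + 18 = 0 are -6, -3.
y_h = C₁e^(-6x) + C₂e^(-3x).
Constant forcing; try y_p = A. Then 18A = 6 ⇒ A = 1/3.
General solution: y = C₁e^(-6x) + C₂e^(-3x) + 1/3.


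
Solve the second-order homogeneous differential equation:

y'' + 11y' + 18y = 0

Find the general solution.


Characteristic equation: r² + 11r + 18 = 0.
Factor: (r + 2)(r + 9) = 0 ⇒ r = -2, -9 (distinct real).
General solution: y = C₁e^(-2x) + C₂e^(-9x).


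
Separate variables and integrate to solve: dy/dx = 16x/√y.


Separate: √y dy = 16x dx.
Integrate: (2/3)y^(3/2) = 8x² + C.


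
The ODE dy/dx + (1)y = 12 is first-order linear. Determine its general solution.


P(x) = 1, Q(x) = 12; integrating factor μ = e^(x).
(μ y)' = 12e^(x) ⇒ μ y = 12e^(x) + C.
Divide by μ: y = 12 + Ce^(-x).


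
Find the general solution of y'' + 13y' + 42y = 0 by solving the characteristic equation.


Characteristic equation: r² + 13r + 42 = 0.
Factor: (r + 6)(r + 7) = 0 ⇒ r = -6, -7 (distinct real).
General solution: y = C₁e^(-6x) + C₂e^(-7x).


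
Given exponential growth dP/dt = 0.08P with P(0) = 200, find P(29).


The ODE dP/dt = 0.08P has solution P(t) = P(0)e^(0.08t).
Substitute P(0) = 200 and t = 29: P(29) = 200 e^(2.32) ≈ 2035.


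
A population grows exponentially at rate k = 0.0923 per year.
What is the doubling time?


Exponential growth: P(t) = P₀ e^(0.0923t). Set P(t)/P₀ = 2: e^(0.0923t) = 2.
Solve: t = ln(2)/0.0923 ≈ 7.51 years.


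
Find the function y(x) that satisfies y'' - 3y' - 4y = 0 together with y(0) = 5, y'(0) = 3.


Characteristic roots of r² - 3r - 4 = 0 are -1, 4.
General solution y = c₁ e^(-x) + c₂ e^(4x).
Apply y(0) = 5: c₁ + c₂ = 5. Apply y'(0) = 3: -1 c₁ + 4 c₂ = 3.
Solve: c₁ = 17/5, c₂ = 8/5.
Particular solution: y = (17/5)e^(-x) + (8/5)e^(4x).


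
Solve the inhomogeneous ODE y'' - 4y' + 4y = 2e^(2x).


Characteristic polynomial (r - 2)² = 0; repeated root r = 2.
y_h = (C₁ + C₂x)e^(2x). Forcing matches the repeated root (resonance), so try y_p = Ax² e^(2x).
Substitute and solve for A: 2A = 2, so A = 1.
General solution: y = (C₁ + C₂x + x²)e^(2x).


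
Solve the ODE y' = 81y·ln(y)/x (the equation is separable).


Separate: dy/[y ln(y)] = 81 dx/x.
Substitute u = ln(y): du/u = 81 dx/x.
Integrate: ln|ln(y)| = 81ln|x| + C₀, hence ln(y) = C·x^81.


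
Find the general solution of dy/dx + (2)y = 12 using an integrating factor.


P(x) = 2, Q(x) = 12; integrating factor μ = e^(2x).
(μ y)' = 12e^(2x) ⇒ μ y = 6e^(2x) + C.
Divide by μ: y = 6 + Ce^(-2x).


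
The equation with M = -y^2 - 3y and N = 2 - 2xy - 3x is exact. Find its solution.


Check exactness: ∂M/∂y = -2y - 3 and ∂N/∂x = -2y - 3; equal, so the equation is exact.
Integrate M with respect to x (treating y as constant): ∫M dx = -xy^2 - 3xy + h(y).
Differentiate w.r.t. y and set equal to N: the x-dependent terms already match, leaving h'(y) = 2. Integrate: h(y) = 2y.
So F(x,y) = 2y - xy^2 - 3xy.
General solution: 2y - xy^2 - 3xy = C.


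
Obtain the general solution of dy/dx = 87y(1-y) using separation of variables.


Separate: dy/[y(1-y)] = 87 dx.
Partial fractions: 1/[y(1-y)] = 1/y + 1/(1-y).
Integrate: ln|y/(1-y)| = 87x + C₀.
Solve for y: y = 1/(1 + Ce^(-87x)).


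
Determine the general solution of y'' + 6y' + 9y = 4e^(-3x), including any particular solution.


Characteristic polynomial (r + 3)² = 0; repeated root r = -3.
y_h = (C₁ + C₂x)e^(-3x). Forcing matches the repeated root (resonance), so try y_p = Ax² e^(-3x).
Substitute and solve for A: 2A = 4, so A = 2.
General solution: y = (C₁ + C₂x + 2x²)e^(-3x).


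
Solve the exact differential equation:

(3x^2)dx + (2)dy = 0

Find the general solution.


Check exactness: ∂M/∂y = 0 and ∂N/∂x = 0; equal, so the equation is exact.
Integrate M with respect to x (treating y as constant): ∫M dx = x^3 + h(y).
Differentiate w.r.t. y and set equal to N: the x-dependent terms already match, leaving h'(y) = 2. Integrate: h(y) = 2y.
So F(x,y) = 2y + x^3.
General solution: 2y + x^3 = C.


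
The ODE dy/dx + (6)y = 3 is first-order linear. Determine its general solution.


P(x) = 6, Q(x) = 3; integrating factor μ = e^(6x).
(μ y)' = 3e^(6x) ⇒ μ y = (1/2)e^(6x) + C.
Divide by μ: y = 1/2 + Ce^(-6x).


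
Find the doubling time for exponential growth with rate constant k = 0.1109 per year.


Exponential growth: P(t) = P₀ e^(0.1109t). Set P(t)/P₀ = 2: e^(0.1109t) = 2.
Solve: t = ln(2)/0.1109 ≈ 6.25 years.


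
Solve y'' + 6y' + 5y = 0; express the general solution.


Characteristic equation: r² + 6r + 5 = 0.
Factor: (r + 5)(r + 1) = 0 ⇒ r = -5, -1 (distinct real).
General solution: y = C₁e^(-5x) + C₂e^(-x).


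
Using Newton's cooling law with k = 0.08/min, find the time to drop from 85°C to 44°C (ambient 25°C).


From T(t) = T_a + (T₀ - T_a)e^(-kt), set T(t) = 44:
(44 - 25) / (85 - 25) = e^(-0.08t), so t = -ln(0.317)/0.08 ≈ 14.4 minutes.


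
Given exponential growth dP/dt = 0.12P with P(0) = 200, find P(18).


The ODE dP/dt = 0.12P has solution P(t) = P(0)e^(0.12t).
Substitute P(0) = 200 and t = 18: P(18) = 200 e^(2.16) ≈ 1734.


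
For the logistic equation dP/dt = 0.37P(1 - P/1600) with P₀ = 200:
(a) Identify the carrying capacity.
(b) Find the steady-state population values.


Logistic ODE dP/dt = 0.37P(1 - P/1600) has equilibria where dP/dt = 0, i.e. P = 0 or P = 1600.
The coefficient (1 - P/K) = 0 when P = K, identifying K = 1600 as the carrying capacity.
(a) K = 1600; (b) equilibria P = 0 and P = 1600.


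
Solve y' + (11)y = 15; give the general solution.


P(x) = 11, Q(x) = 15; integrating factor μ = e^(11x).
(μ y)' = 15e^(11x) ⇒ μ y = (15/11)e^(11x) + C.
Divide by μ: y = 15/11 + Ce^(-11x).


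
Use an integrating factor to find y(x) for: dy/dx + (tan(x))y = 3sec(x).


P(x) = tan(x) ⇒ μ = e^(∫tan(x)dx) = sec(x).
(sec(x) y)' = 3sec²(x) ⇒ sec(x) y = 3tan(x) + C.
Multiply by cos(x): y = 3sin(x) + C·cos(x).


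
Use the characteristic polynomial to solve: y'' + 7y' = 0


Characteristic equation: r² + 7r = 0.
Factor: (r - 0)(r + 7) = 0 ⇒ r = 0, -7 (distinct real).
General solution: y = C₁ + C₂e^(-7x).


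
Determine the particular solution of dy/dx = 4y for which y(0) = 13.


General solution of y' = 4y is y = Ce^(4x).
Apply y(0) = 13: C = 13.
Particular solution: y = 13e^(4x).


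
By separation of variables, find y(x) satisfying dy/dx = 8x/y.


Separate variables: y dy = 8x dx.
Integrate both sides: y²/2 = 4x^2 + C₀.
Multiply by 2: y² = 8x^2 + C.


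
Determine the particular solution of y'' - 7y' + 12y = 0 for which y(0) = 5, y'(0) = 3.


Characteristic roots of r² - 7r + 12 = 0 are 3, 4.
General solution y = c₁ e^(3x) + c₂ e^(4x).
Apply y(0) = 5: c₁ + c₂ = 5. Apply y'(0) = 3: 3 c₁ + 4 c₂ = 3.
Solve: c₁ = 17, c₂ = -12.
Particular solution: y = 17e^(3x) - 12e^(4x).


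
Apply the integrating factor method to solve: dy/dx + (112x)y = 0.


P(x) = 112x ⇒ μ = e^(56x²).
Q(x) = 0 so μ y is constant: y = Ce^(-56x²).


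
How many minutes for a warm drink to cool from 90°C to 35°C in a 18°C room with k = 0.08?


From T(t) = T_a + (T₀ - T_a)e^(-kt), set T(t) = 35:
(35 - 18) / (90 - 18) = e^(-0.08t), so t = -ln(0.236)/0.08 ≈ 18.0 minutes.


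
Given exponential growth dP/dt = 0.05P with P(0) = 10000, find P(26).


The ODE dP/dt = 0.05P has solution P(t) = P(0)e^(0.05t).
Substitute P(0) = 10000 and t = 26: P(26) = 10000 e^(1.30) ≈ 36693.


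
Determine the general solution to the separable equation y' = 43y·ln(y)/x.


Separate: dy/[y ln(y)] = 43 dx/x.
Substitute u = ln(y): du/u = 43 dx/x.
Integrate: ln|ln(y)| = 43ln|x| + C₀, hence ln(y) = C·x^43.


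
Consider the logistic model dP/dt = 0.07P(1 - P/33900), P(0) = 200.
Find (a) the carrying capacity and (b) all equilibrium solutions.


Logistic ODE dP/dt = 0.07P(1 - P/33900) has equilibria where dP/dt = 0, i.e. P = 0 or P = 33900.
The coefficient (1 - P/K) = 0 when P = K, identifying K = 33900 as the carrying capacity.
(a) K = 33900; (b) equilibria P = 0 and P = 33900.


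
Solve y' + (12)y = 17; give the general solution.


P(x) = 12, Q(x) = 17; integrating factor μ = e^(12x).
(μ y)' = 17e^(12x) ⇒ μ y = (17/12)e^(12x) + C.
Divide by μ: y = 17/12 + Ce^(-12x).


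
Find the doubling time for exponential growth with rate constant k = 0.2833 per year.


Exponential growth: P(t) = P₀ e^(0.2833t). Set P(t)/P₀ = 2: e^(0.2833t) = 2.
Solve: t = ln(2)/0.2833 ≈ 2.45 years.


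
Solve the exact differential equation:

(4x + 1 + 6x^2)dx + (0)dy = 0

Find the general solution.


Check exactness: ∂M/∂y = 0 and ∂N/∂x = 0; equal, so the equation is exact.
Integrate M with respect to x (treating y as constant): ∫M dx = 2x^2 + x + 2x^3 + h(y).
Differentiate w.r.t. y and set equal to N: all terms match, so h'(y) = 0 and h is a constant absorbed into C.
General solution: 2x^2 + x + 2x^3 = C.


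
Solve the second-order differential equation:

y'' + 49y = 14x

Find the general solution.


Homogeneous: r² + 49 = 0 ⇒ r = ±7i, y_h = C₁cos(7x) + C₂sin(7x).
Polynomial forcing; try y_p = Ax + B. Then y_p'' + 49 y_p = 49(Ax + B) = 14x, so B = 0 and A = 2/7.
General solution: y = C₁cos(7x) + C₂sin(7x) + (2/7)x.


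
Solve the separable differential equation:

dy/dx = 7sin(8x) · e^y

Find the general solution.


Separate: e^(-y) dy = 7sin(8x) dx.
Integrate: -e^(-y) = -(7/8)cos(8x) + C₀.
Rearrange: e^(-y) = (7/8)cos(8x) + C.


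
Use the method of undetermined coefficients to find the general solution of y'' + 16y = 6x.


Homogeneous: r² + 16 = 0 ⇒ r = ±4i, y_h = C₁cos(4x) + C₂sin(4x).
Polynomial forcing; try y_p = Ax + B. Then y_p'' + 16 y_p = 16(Ax + B) = 6x, so B = 0 and A = 3/8.
General solution: y = C₁cos(4x) + C₂sin(4x) + (3/8)x.


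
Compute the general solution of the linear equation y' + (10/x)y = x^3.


P(x) = 10/x ⇒ μ = x^10.
(x^10 y)' = x^10·x^3 = x^13.
Integrate: x^10 y = x^14/(14) + C.
Solve for y: y = (1/14)x^4 + C/x^10.


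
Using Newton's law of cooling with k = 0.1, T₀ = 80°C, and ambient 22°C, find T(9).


Newton's law: dT/dt = -k(T - T_a) has solution T(t) = T_a + (T₀ - T_a)e^(-kt).
Plug in T_a = 22, T₀ = 80, k = 0.1, t = 9: T(9) = 22 + (58)e^(-0.90) ≈ 45.6°C.


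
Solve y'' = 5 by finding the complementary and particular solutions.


Characteristic polynomial (r - 0)² = 0; repeated root r = 0.
y_h = (C₁ + C₂x). Forcing matches the repeated root (resonance), so try y_p = Ax².
Substitute and solve for A: 2A = 5, so A = 5/2.
General solution: y = C₁ + C₂x + (5/2)x².


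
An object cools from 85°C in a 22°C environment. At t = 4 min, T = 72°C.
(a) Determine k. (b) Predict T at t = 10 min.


Newton's law: T(t) = T_a + (T₀ - T_a)e^(-kt).
(a) Use T(4) = 72: (72 - 22)/(85 - 22) = e^(-k·4), so k = -ln(0.794)/4 ≈ 0.0578.
(b) Apply k to t = 10: T(10) = 22 + (63)e^(-0.578) ≈ 57.4°C.


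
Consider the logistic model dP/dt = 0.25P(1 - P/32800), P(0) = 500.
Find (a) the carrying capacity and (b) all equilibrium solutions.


Logistic ODE dP/dt = 0.25P(1 - P/32800) has equilibria where dP/dt = 0, i.e. P = 0 or P = 32800.
The coefficient (1 - P/K) = 0 when P = K, identifying K = 32800 as the carrying capacity.
(a) K = 32800; (b) equilibria P = 0 and P = 32800.


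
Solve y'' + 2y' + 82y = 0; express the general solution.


Characteristic equation: r² + 2r + 82 = 0.
Discriminant is negative; roots r = -1 ± 9i (complex conjugate pair).
General solution uses e^(α x)(C₁ cos(β x) + C₂ sin(β x)): y = e^(-x)(C₁cos(9x) + C₂sin(9x)).
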